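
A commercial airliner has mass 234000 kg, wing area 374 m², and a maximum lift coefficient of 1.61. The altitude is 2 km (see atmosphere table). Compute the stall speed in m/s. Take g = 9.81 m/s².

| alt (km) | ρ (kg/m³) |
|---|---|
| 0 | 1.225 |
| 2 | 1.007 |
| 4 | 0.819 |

V_stall = 87 m/s

At 2 km, from the table: ρ = 1.007 kg/m³.
Weight W = mg = 234000 × 9.81 = 2.296×10^6 N.
V_stall = √(2W/(ρ·S·CL,max)) = √(2 × 2.296×10^6 / (1.007 × 374 × 1.61))
V_stall = √7572 = 87 m/s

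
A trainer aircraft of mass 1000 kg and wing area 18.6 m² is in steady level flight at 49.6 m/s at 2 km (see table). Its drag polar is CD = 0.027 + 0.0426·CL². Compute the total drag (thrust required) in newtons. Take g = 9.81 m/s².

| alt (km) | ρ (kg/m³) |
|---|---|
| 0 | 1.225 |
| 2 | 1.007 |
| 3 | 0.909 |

At 2 km, from the table: ρ = 1.007 kg/m³.
Weight W = mg = 1000 × 9.81 = 9810 N; in level flight L = W.
Dynamic pressure q = 0.5 × 1.007 × 49.6² = 1239 Pa.
CL = 2W/(ρv²S) = 2×9810/(1.007×49.6²×18.6) = 0.4258.
CD = 0.027 + 0.0426 × 0.4258² = 0.03472.
D = q·S·CD = 1239 × 18.6 × 0.03472 = 800 N

D = 800 N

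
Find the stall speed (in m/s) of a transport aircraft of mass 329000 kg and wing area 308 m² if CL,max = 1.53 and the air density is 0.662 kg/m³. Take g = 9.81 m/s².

Stall occurs when L = W at CL,max. W = mg = 329000 × 9.81 = 3.227×10^6 N.
From L = ½ρV²S·CL,max = W: V_stall = √(2W/(ρSCL,max)) = √(2·3.227×10^6/(0.662·308·1.53))
V_stall = √20690 = 144 m/s

V_stall = 144 m/s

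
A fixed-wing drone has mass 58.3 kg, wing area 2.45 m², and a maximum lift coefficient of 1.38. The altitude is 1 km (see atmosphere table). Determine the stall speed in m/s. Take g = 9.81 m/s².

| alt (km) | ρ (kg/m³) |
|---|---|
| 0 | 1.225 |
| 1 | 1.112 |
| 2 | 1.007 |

At 1 km, from the table: ρ = 1.112 kg/m³.
At stall, lift equals weight: L = W = m·g = 58.3 × 9.81 = 571.9 N.
V_stall = √(2W/(ρ·S·CL,max)) = √(2 × 571.9 / (1.112 × 2.45 × 1.38))
V_stall = √304.2 = 17.4 m/s

V_stall = 17.4 m/s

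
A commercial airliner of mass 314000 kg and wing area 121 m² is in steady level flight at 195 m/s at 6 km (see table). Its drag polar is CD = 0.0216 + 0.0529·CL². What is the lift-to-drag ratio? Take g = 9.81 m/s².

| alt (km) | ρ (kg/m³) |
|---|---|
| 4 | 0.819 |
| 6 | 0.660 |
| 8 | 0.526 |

At 6 km, from the table: ρ = 0.660 kg/m³.
In steady level flight, lift balances weight: W = mg = 314000 × 9.81 = 3.0803×10^6 N.
Dynamic pressure q = 0.5 × 0.66 × 195² = 12550 Pa.
Required CL = L/(qS) = 3.0803×10^6/(12550·121) = 2.029.
CD = 0.0216 + 0.0529 × 2.029² = 0.2393.
L/D = CL/CD = 2.029 / 0.2393 = 8.48

L/D = 8.48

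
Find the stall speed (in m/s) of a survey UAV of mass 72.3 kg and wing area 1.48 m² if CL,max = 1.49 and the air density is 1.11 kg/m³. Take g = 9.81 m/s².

V_stall = 24.1 m/s

Weight W = mg = 72.3 × 9.81 = 709.3 N.
From L = ½ρV²S·CL,max = W: V_stall = √(2W/(ρSCL,max)) = √(2·709.3/(1.11·1.48·1.49))
V_stall = √579.5 = 24.1 m/s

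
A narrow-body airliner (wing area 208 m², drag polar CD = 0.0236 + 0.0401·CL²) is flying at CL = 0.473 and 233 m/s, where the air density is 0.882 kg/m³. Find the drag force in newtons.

CD = 0.0236 + 0.0401 × 0.473² = 0.03257
D = ½ρv²S·CD = ½ × 0.882 × 233² × 208 × 0.03257 = 1.62×10^5 N

D = 1.62×10^5 N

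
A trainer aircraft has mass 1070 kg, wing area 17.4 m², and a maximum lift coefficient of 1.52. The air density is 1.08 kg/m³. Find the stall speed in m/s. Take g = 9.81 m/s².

V_stall = 27.1 m/s

Weight W = mg = 1070 × 9.81 = 10500 N.
V_stall = √(2W/(ρ·S·CL,max)) = √(2 × 10500 / (1.08 × 17.4 × 1.52))
V_stall = √735 = 27.1 m/s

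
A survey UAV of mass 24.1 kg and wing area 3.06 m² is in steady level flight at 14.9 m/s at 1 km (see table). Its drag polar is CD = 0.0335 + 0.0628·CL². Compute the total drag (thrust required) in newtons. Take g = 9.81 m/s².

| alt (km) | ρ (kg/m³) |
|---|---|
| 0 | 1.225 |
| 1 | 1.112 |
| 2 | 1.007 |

At 1 km, from the table: ρ = 1.112 kg/m³.
Level flight ⇒ L = W = m·g = 24.1 × 9.81 = 236.42 N.
q = ½ρv² = ½ × 1.112 × 14.9² = 123.4 Pa.
CL = 2W/(ρv²S) = 2×236.42/(1.112×14.9²×3.06) = 0.6259.
CD = 0.0335 + 0.0628 × 0.6259² = 0.0581.
D = q·S·CD = 123.4 × 3.06 × 0.0581 = 21.95 N

D = 21.9 N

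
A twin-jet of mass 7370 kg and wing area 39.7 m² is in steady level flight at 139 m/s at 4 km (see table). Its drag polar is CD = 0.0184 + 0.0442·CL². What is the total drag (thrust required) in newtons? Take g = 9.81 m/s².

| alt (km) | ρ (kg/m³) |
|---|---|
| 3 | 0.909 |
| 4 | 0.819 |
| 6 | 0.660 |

At 4 km, from the table: ρ = 0.819 kg/m³.
Level flight ⇒ L = W = m·g = 7370 × 9.81 = 72300 N.
Dynamic pressure q = 0.5 × 0.819 × 139² = 7912 Pa.
CL = 2W/(ρv²S) = 2×72300/(0.819×139²×39.7) = 0.2302.
CD = 0.0184 + 0.0442 × 0.2302² = 0.02074.
D = q·S·CD = 7912 × 39.7 × 0.02074 = 6515 N

D = 6520 N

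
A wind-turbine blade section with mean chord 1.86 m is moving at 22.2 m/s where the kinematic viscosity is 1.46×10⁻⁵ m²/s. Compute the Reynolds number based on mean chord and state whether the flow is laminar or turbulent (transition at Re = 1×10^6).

Re = 2.83×10^6 (turbulent)

Re = v·c/ν = 22.2 × 1.86 / (1.46×10⁻⁵) = 2.83×10^6
Since 2.83×10^6 > 1×10^6, the flow is turbulent.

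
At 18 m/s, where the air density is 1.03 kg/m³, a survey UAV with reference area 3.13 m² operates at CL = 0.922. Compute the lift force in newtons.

L = ½ρv²S·CL = ½ × 1.03 × 18² × 3.13 × 0.922 = 482 N

L = 482 N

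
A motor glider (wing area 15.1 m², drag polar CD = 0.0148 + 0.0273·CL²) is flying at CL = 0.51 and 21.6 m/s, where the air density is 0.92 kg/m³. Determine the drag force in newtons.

D = 71 N

CD = 0.0148 + 0.0273 × 0.51² = 0.0219
D = ½ρv²S·CD = ½ × 0.92 × 21.6² × 15.1 × 0.0219 = 71 N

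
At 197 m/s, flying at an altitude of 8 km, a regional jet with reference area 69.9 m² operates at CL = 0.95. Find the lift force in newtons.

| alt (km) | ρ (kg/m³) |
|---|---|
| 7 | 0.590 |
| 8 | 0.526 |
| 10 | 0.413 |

L = 6.78×10^5 N

At 8 km, from the table: ρ = 0.526 kg/m³.
Dynamic pressure q = ½ρv² = ½ × 0.526 × 197² = 10210 Pa.
L = q·S·CL = 10210 × 69.9 × 0.95 = 6.78×10^5 N ≈ 678 kN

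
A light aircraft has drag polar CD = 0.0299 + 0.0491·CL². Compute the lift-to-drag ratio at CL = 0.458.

L/D = 11.4

CD = 0.0299 + 0.0491 × 0.458² = 0.0402
L/D = CL/CD = 0.458 / 0.0402 = 11.4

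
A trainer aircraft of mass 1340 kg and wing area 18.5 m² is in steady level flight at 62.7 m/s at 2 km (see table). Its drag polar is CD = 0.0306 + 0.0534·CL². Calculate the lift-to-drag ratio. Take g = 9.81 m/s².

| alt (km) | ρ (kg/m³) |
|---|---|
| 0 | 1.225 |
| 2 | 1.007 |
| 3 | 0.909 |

At 2 km, from the table: ρ = 1.007 kg/m³.
In steady level flight, lift balances weight: W = mg = 1340 × 9.81 = 13145 N.
q = ½ρv² = ½ × 1.007 × 62.7² = 1979 Pa.
CL = W/(q·S) = 13145 / (1979 × 18.5) = 0.359.
CD = 0.0306 + 0.0534 × 0.359² = 0.03748.
L/D = CL/CD = 0.359 / 0.03748 = 9.58

L/D = 9.58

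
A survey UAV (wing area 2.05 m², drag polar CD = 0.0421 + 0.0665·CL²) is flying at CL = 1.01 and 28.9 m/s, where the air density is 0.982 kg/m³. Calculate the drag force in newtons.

CD = 0.0421 + 0.0665 × 1.01² = 0.1099
D = ½ρv²S·CD = ½ × 0.982 × 28.9² × 2.05 × 0.1099 = 92.4 N

D = 92.4 N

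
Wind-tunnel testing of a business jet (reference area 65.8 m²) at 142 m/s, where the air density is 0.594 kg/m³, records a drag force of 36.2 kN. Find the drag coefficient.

From D = ½ρv²S·CD, rearranging gives CD = 2D/(ρv²S).
CD = 2 × 36200 / (0.594 × 142² × 65.8) = 0.0919

CD = 0.0919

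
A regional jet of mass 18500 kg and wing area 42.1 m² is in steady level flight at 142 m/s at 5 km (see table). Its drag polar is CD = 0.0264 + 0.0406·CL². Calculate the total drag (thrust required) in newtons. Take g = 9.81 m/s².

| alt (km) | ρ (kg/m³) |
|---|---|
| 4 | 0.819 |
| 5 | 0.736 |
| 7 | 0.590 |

D = 12500 N

At 5 km, from the table: ρ = 0.736 kg/m³.
Weight W = mg = 18500 × 9.81 = 1.8148×10^5 N; in level flight L = W.
Dynamic pressure q = 0.5 × 0.736 × 142² = 7420 Pa.
CL = 2W/(ρv²S) = 2×1.8148×10^5/(0.736×142²×42.1) = 0.5809.
CD = 0.0264 + 0.0406 × 0.5809² = 0.0401.
D = q·S·CD = 7420 × 42.1 × 0.0401 = 12530 N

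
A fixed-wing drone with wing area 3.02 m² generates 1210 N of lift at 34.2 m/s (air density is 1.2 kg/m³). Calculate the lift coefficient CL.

From L = ½ρv²S·CL, rearranging gives CL = 2L/(ρv²S).
CL = 2 × 1210 / (1.2 × 34.2² × 3.02) = 0.571

CL = 0.571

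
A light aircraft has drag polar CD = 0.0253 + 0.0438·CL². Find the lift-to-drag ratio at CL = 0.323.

L/D = 10.8

CD = 0.0253 + 0.0438 × 0.323² = 0.02987
L/D = CL/CD = 0.323 / 0.02987 = 10.8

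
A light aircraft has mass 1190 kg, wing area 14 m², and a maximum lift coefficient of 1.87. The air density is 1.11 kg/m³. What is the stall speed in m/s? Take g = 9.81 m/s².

Weight W = mg = 1190 × 9.81 = 11670 N.
V_stall = √(2W/(ρ·S·CL,max)) = √(2 × 11670 / (1.11 × 14 × 1.87))
V_stall = √803.4 = 28.3 m/s

V_stall = 28.3 m/s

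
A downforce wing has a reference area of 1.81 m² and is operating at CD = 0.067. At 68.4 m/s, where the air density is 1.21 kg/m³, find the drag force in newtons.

D = 343 N

D = ½ρv²S·CD = ½ × 1.21 × 68.4² × 1.81 × 0.067 = 343 N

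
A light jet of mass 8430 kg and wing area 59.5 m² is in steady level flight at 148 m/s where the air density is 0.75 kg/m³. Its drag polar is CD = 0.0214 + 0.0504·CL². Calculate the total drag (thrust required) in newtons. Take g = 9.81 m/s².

Weight W = mg = 8430 × 9.81 = 82698 N; in level flight L = W.
Dynamic pressure q = 0.5 × 0.75 × 148² = 8214 Pa.
Required CL = L/(qS) = 82698/(8214·59.5) = 0.1692.
CD = 0.0214 + 0.0504 × 0.1692² = 0.02284.
D = q·S·CD = 8214 × 59.5 × 0.02284 = 11160 N

D = 11200 N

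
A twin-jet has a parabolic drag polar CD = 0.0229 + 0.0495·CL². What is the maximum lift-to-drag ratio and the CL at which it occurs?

For CD = CD0 + K·CL², (L/D)max occurs at CL* = √(CD0/K) and equals 1/(2√(K·CD0)).
(L/D)max = 1/(2√(0.0495 × 0.0229)) = 1/(2 × 0.03367) = 14.9
CL* = √(0.0229/0.0495) = 0.68

(L/D)max = 14.9, at CL = 0.68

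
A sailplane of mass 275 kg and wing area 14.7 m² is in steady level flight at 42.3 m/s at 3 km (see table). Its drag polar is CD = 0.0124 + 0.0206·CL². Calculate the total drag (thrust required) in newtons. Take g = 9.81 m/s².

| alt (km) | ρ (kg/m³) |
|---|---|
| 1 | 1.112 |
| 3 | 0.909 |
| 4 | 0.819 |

D = 161 N

At 3 km, from the table: ρ = 0.909 kg/m³.
In steady level flight, lift balances weight: W = mg = 275 × 9.81 = 2697.8 N.
Dynamic pressure q = 0.5 × 0.909 × 42.3² = 813.2 Pa.
CL = W/(q·S) = 2697.8 / (813.2 × 14.7) = 0.2257.
CD = 0.0124 + 0.0206 × 0.2257² = 0.01345.
D = q·S·CD = 813.2 × 14.7 × 0.01345 = 160.8 N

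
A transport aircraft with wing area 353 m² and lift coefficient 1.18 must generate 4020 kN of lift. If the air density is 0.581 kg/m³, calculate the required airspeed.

v = 182 m/s

L = ½ρv²S·CL ⇒ v = √(2L/(ρ·S·CL))
v = √(2 × 4.02×10^6 / (0.581 × 353 × 1.18)) = √33220 = 182 m/s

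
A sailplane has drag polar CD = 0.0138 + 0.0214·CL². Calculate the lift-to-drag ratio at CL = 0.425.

CD = 0.0138 + 0.0214 × 0.425² = 0.01767
L/D = CL/CD = 0.425 / 0.01767 = 24.1

L/D = 24.1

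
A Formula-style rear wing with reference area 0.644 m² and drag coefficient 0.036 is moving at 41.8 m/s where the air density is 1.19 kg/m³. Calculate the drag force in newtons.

D = 24.1 N

D = ½ρv²S·CD = ½ × 1.19 × 41.8² × 0.644 × 0.036 = 24.1 N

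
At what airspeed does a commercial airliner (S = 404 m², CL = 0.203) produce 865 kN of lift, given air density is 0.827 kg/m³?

v = 160 m/s

L = ½ρv²S·CL ⇒ v = √(2L/(ρ·S·CL))
v = √(2 × 8.65×10^5 / (0.827 × 404 × 0.203)) = √25510 = 160 m/s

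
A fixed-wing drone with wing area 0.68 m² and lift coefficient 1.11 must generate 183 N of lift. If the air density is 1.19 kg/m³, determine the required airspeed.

L = ½ρv²S·CL ⇒ v = √(2L/(ρ·S·CL))
v = √(2 × 183 / (1.19 × 0.68 × 1.11)) = √407.5 = 20.2 m/s

v = 20.2 m/s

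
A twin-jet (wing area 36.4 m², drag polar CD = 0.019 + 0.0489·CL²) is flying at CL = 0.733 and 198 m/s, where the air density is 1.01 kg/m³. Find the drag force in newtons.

D = 32600 N

CD = 0.019 + 0.0489 × 0.733² = 0.04527
D = ½ρv²S·CD = ½ × 1.01 × 198² × 36.4 × 0.04527 = 32600 N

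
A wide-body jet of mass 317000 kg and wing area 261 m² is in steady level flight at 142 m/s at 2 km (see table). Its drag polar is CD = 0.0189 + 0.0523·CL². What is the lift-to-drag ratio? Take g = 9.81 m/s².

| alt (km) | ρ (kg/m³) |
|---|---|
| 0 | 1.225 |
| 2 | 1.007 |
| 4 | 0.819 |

L/D = 12.9

At 2 km, from the table: ρ = 1.007 kg/m³.
Weight W = mg = 317000 × 9.81 = 3.1098×10^6 N; in level flight L = W.
Dynamic pressure q = 0.5 × 1.007 × 142² = 10150 Pa.
CL = 2W/(ρv²S) = 2×3.1098×10^6/(1.007×142²×261) = 1.174.
CD = 0.0189 + 0.0523 × 1.174² = 0.09093.
L/D = CL/CD = 1.174 / 0.09093 = 12.9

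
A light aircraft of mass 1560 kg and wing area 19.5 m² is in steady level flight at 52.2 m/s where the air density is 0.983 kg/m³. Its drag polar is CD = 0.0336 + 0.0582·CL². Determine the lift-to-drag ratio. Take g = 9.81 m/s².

L/D = 10.9

Weight W = mg = 1560 × 9.81 = 15304 N; in level flight L = W.
q = ½ρv² = ½ × 0.983 × 52.2² = 1339 Pa.
CL = 2W/(ρv²S) = 2×15304/(0.983×52.2²×19.5) = 0.586.
CD = 0.0336 + 0.0582 × 0.586² = 0.05359.
L/D = CL/CD = 0.586 / 0.05359 = 10.9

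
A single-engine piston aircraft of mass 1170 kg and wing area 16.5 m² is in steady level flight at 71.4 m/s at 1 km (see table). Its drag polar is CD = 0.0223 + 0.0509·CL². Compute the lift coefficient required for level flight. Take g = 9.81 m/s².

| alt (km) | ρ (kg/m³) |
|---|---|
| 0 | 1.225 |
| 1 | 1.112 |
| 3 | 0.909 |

At 1 km, from the table: ρ = 1.112 kg/m³.
Weight W = mg = 1170 × 9.81 = 11478 N; in level flight L = W.
q = ½ρv² = ½ × 1.112 × 71.4² = 2834 Pa.
CL = 2W/(ρv²S) = 2×11478/(1.112×71.4²×16.5) = 0.2454.

CL = 0.245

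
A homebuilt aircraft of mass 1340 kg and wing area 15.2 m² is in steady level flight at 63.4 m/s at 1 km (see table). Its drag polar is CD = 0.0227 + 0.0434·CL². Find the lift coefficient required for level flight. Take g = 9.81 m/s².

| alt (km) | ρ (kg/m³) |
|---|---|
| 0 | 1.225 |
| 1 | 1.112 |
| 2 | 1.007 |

At 1 km, from the table: ρ = 1.112 kg/m³.
In steady level flight, lift balances weight: W = mg = 1340 × 9.81 = 13145 N.
Dynamic pressure q = 0.5 × 1.112 × 63.4² = 2235 Pa.
Required CL = L/(qS) = 13145/(2235·15.2) = 0.387.

CL = 0.387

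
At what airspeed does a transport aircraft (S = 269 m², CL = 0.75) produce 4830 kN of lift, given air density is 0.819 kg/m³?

v = 242 m/s

L = ½ρv²S·CL ⇒ v = √(2L/(ρ·S·CL))
v = √(2 × 4.83×10^6 / (0.819 × 269 × 0.75)) = √58460 = 242 m/s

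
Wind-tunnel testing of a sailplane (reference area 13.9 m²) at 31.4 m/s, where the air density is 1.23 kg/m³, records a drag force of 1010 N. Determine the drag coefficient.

CD = 0.12

From D = ½ρv²S·CD, rearranging gives CD = 2D/(ρv²S).
CD = 2 × 1010 / (1.23 × 31.4² × 13.9) = 0.12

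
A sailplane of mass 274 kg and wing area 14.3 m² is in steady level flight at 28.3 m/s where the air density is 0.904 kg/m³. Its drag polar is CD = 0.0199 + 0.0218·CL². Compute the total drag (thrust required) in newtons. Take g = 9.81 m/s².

Level flight ⇒ L = W = m·g = 274 × 9.81 = 2687.9 N.
q = ½ρv² = ½ × 0.904 × 28.3² = 362 Pa.
Required CL = L/(qS) = 2687.9/(362·14.3) = 0.5192.
CD = 0.0199 + 0.0218 × 0.5192² = 0.02578.
D = q·S·CD = 362 × 14.3 × 0.02578 = 133.4 N

D = 133 N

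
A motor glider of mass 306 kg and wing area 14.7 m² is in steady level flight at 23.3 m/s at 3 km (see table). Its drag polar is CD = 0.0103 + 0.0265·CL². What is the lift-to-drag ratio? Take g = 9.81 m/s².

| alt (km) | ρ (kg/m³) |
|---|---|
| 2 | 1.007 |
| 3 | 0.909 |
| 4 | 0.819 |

At 3 km, from the table: ρ = 0.909 kg/m³.
Level flight ⇒ L = W = m·g = 306 × 9.81 = 3001.9 N.
Dynamic pressure q = 0.5 × 0.909 × 23.3² = 246.7 Pa.
CL = 2W/(ρv²S) = 2×3001.9/(0.909×23.3²×14.7) = 0.8276.
CD = 0.0103 + 0.0265 × 0.8276² = 0.02845.
L/D = CL/CD = 0.8276 / 0.02845 = 29.1

L/D = 29.1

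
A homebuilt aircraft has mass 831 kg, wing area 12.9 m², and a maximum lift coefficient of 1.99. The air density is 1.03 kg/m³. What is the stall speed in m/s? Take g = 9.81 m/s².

Stall occurs when L = W at CL,max. W = mg = 831 × 9.81 = 8152 N.
V_stall = √(2W/(ρ·S·CL,max)) = √(2 × 8152 / (1.03 × 12.9 × 1.99))
V_stall = √616.6 = 24.8 m/s

V_stall = 24.8 m/s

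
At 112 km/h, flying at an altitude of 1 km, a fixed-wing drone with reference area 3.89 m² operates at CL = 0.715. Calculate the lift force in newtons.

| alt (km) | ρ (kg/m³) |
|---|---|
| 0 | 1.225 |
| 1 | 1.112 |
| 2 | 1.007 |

At 1 km, from the table: ρ = 1.112 kg/m³.
Convert speed: v = 112 km/h ÷ 3.6 = 31.11 m/s.
Dynamic pressure q = ½ρv² = ½ × 1.112 × 31.11² = 538.2 Pa.
L = q·S·CL = 538.2 × 3.89 × 0.715 = 1500 N

L = 1500 N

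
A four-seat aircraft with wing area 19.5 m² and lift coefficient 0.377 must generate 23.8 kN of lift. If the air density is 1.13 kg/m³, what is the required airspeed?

v = 75.7 m/s

L = ½ρv²S·CL ⇒ v = √(2L/(ρ·S·CL))
v = √(2 × 23800 / (1.13 × 19.5 × 0.377)) = √5730 = 75.7 m/s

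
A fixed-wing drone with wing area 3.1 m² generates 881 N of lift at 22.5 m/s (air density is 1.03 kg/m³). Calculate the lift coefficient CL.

CL = 1.09

From L = ½ρv²S·CL, rearranging gives CL = 2L/(ρv²S).
CL = 2 × 881 / (1.03 × 22.5² × 3.1) = 1.09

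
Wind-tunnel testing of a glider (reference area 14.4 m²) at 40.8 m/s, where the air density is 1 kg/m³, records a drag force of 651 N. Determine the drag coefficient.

From D = ½ρv²S·CD, rearranging gives CD = 2D/(ρv²S).
CD = 2 × 651 / (1 × 40.8² × 14.4) = 0.0543

CD = 0.0543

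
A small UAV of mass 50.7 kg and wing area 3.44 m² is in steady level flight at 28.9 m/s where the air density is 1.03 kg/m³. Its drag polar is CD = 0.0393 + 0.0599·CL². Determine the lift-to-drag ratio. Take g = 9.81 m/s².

L/D = 7.3

Weight W = mg = 50.7 × 9.81 = 497.37 N; in level flight L = W.
Dynamic pressure q = 0.5 × 1.03 × 28.9² = 430.1 Pa.
CL = 2W/(ρv²S) = 2×497.37/(1.03×28.9²×3.44) = 0.3361.
CD = 0.0393 + 0.0599 × 0.3361² = 0.04607.
L/D = CL/CD = 0.3361 / 0.04607 = 7.3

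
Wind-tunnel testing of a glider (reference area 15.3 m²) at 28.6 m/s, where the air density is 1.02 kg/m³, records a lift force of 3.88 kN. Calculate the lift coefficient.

From L = ½ρv²S·CL, rearranging gives CL = 2L/(ρv²S).
CL = 2 × 3880 / (1.02 × 28.6² × 15.3) = 0.608

CL = 0.608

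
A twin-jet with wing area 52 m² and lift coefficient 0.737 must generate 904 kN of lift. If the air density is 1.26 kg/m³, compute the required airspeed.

v = 193 m/s

L = ½ρv²S·CL ⇒ v = √(2L/(ρ·S·CL))
v = √(2 × 9.04×10^5 / (1.26 × 52 × 0.737)) = √37440 = 193 m/s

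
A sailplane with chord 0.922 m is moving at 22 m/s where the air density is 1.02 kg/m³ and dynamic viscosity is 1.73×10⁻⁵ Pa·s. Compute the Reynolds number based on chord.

Re = 1.2×10^6

Re = ρ·v·c/μ = 1.02 × 22 × 0.922 / (1.73×10⁻⁵) = 1.2×10^6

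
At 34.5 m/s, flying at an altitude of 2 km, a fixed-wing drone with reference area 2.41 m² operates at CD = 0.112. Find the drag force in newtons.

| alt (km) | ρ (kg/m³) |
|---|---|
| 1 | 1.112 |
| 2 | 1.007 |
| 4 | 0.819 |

D = 162 N

At 2 km, from the table: ρ = 1.007 kg/m³.
Dynamic pressure q = ½ρv² = ½ × 1.007 × 34.5² = 599.3 Pa.
D = q·S·CD = 599.3 × 2.41 × 0.112 = 162 N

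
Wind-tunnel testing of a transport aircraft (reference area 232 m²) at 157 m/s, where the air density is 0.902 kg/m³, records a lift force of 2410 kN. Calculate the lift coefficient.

CL = 0.934

From L = ½ρv²S·CL, rearranging gives CL = 2L/(ρv²S).
CL = 2 × 2.41×10^6 / (0.902 × 157² × 232) = 0.934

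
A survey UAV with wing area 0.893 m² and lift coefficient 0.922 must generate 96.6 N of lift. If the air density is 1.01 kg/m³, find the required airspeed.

v = 15.2 m/s

L = ½ρv²S·CL ⇒ v = √(2L/(ρ·S·CL))
v = √(2 × 96.6 / (1.01 × 0.893 × 0.922)) = √232.3 = 15.2 m/s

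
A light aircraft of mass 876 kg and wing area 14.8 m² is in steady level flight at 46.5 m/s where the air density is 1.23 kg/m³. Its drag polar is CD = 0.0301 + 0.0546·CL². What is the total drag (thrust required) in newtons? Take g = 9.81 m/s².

D = 797 N

Weight W = mg = 876 × 9.81 = 8593.6 N; in level flight L = W.
q = ½ρv² = ½ × 1.23 × 46.5² = 1330 Pa.
Required CL = L/(qS) = 8593.6/(1330·14.8) = 0.4366.
CD = 0.0301 + 0.0546 × 0.4366² = 0.04051.
D = q·S·CD = 1330 × 14.8 × 0.04051 = 797.3 N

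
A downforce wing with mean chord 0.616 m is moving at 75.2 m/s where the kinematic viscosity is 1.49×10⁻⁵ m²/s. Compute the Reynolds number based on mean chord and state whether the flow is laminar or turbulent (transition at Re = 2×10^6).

Re = 3.11×10^6 (turbulent)

Re = v·c/ν = 75.2 × 0.616 / (1.49×10⁻⁵) = 3.11×10^6
Since 3.11×10^6 > 2×10^6, the flow is turbulent.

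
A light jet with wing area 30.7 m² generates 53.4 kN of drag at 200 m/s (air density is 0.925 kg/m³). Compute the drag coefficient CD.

From D = ½ρv²S·CD, rearranging gives CD = 2D/(ρv²S).
CD = 2 × 53400 / (0.925 × 200² × 30.7) = 0.094

CD = 0.094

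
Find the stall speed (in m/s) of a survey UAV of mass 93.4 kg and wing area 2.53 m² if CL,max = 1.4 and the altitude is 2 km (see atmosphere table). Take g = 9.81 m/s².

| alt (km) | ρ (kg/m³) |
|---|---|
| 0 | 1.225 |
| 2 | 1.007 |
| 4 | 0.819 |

V_stall = 22.7 m/s

At 2 km, from the table: ρ = 1.007 kg/m³.
Weight W = mg = 93.4 × 9.81 = 916.3 N.
V_stall = √(2W/(ρ·S·CL,max)) = √(2 × 916.3 / (1.007 × 2.53 × 1.4))
V_stall = √513.8 = 22.7 m/s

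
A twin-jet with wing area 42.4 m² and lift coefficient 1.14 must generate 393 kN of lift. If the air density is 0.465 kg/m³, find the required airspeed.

L = ½ρv²S·CL ⇒ v = √(2L/(ρ·S·CL))
v = √(2 × 3.93×10^5 / (0.465 × 42.4 × 1.14)) = √34970 = 187 m/s

v = 187 m/s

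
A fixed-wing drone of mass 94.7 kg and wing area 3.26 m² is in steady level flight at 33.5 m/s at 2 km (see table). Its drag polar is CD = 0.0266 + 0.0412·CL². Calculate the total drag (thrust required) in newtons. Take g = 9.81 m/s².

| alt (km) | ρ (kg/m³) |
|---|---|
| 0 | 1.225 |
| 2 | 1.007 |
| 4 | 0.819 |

At 2 km, from the table: ρ = 1.007 kg/m³.
Weight W = mg = 94.7 × 9.81 = 929.01 N; in level flight L = W.
Dynamic pressure q = 0.5 × 1.007 × 33.5² = 565.1 Pa.
CL = W/(q·S) = 929.01 / (565.1 × 3.26) = 0.5043.
CD = 0.0266 + 0.0412 × 0.5043² = 0.03708.
D = q·S·CD = 565.1 × 3.26 × 0.03708 = 68.3 N

D = 68.3 N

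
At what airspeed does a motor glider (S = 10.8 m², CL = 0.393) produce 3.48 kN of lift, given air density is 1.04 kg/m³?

L = ½ρv²S·CL ⇒ v = √(2L/(ρ·S·CL))
v = √(2 × 3480 / (1.04 × 10.8 × 0.393)) = √1577 = 39.7 m/s

v = 39.7 m/s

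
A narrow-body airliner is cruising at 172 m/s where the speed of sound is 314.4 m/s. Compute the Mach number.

M = v/a = 172 / 314.4 = 0.547

M = 0.547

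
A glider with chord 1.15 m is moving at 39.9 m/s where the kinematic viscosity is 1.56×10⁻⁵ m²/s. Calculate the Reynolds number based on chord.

Re = 2.94×10^6

Re = v·c/ν = 39.9 × 1.15 / (1.56×10⁻⁵) = 2.94×10^6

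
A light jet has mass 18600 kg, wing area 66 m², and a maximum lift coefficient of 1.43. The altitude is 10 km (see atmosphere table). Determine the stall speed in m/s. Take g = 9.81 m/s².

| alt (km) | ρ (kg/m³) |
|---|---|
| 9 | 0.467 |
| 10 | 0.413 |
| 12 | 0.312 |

V_stall = 96.8 m/s

At 10 km, from the table: ρ = 0.413 kg/m³.
Weight W = mg = 18600 × 9.81 = 1.825×10^5 N.
V_stall = √(2W/(ρ·S·CL,max)) = √(2 × 1.825×10^5 / (0.413 × 66 × 1.43))
V_stall = √9362 = 96.8 m/s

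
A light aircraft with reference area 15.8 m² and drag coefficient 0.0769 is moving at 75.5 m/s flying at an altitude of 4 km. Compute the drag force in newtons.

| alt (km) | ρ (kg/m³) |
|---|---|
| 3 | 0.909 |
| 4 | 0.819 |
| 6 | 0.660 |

At 4 km, from the table: ρ = 0.819 kg/m³.
D = ½ρv²S·CD = ½ × 0.819 × 75.5² × 15.8 × 0.0769 = 2840 N

D = 2840 N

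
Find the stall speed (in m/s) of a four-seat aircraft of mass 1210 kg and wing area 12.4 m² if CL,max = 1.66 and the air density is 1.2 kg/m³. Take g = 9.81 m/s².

Weight W = mg = 1210 × 9.81 = 11870 N.
V_stall = √(2W/(ρ·S·CL,max)) = √(2 × 11870 / (1.2 × 12.4 × 1.66))
V_stall = √961.1 = 31 m/s

V_stall = 31 m/s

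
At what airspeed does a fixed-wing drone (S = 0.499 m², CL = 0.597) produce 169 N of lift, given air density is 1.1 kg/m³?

L = ½ρv²S·CL ⇒ v = √(2L/(ρ·S·CL))
v = √(2 × 169 / (1.1 × 0.499 × 0.597)) = √1031 = 32.1 m/s

v = 32.1 m/s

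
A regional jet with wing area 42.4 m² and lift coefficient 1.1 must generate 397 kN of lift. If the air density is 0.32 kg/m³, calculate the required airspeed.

L = ½ρv²S·CL ⇒ v = √(2L/(ρ·S·CL))
v = √(2 × 3.97×10^5 / (0.32 × 42.4 × 1.1)) = √53200 = 231 m/s

v = 231 m/s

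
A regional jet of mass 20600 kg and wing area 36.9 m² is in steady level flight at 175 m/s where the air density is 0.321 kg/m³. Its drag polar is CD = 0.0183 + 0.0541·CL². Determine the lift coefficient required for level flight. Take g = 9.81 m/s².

Weight W = mg = 20600 × 9.81 = 2.0209×10^5 N; in level flight L = W.
q = ½ρv² = ½ × 0.321 × 175² = 4915 Pa.
CL = W/(q·S) = 2.0209×10^5 / (4915 × 36.9) = 1.114.

CL = 1.11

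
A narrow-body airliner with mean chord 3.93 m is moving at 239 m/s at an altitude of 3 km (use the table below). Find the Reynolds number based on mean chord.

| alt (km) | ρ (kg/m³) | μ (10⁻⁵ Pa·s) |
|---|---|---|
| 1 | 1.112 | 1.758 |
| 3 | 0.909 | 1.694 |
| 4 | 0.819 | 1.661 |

Re = 5.04×10^7

At 3 km, from the table: ρ = 0.909 kg/m³, μ = 1.694×10⁻⁵ Pa·s.
Re = ρ·v·c/μ = 0.909 × 239 × 3.93 / (1.694×10⁻⁵) = 5.04×10^7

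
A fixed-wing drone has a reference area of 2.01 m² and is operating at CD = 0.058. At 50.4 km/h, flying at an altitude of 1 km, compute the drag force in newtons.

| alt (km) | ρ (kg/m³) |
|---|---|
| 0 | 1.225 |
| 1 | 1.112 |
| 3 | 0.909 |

D = 12.7 N

At 1 km, from the table: ρ = 1.112 kg/m³.
Convert speed: v = 50.4 km/h ÷ 3.6 = 14 m/s.
D = ½ρv²S·CD = ½ × 1.112 × 14² × 2.01 × 0.058 = 12.7 N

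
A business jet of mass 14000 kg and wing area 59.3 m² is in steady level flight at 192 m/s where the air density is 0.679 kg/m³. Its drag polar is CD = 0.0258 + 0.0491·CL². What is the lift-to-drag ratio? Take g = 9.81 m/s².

L/D = 6.73

In steady level flight, lift balances weight: W = mg = 14000 × 9.81 = 1.3734×10^5 N.
Dynamic pressure q = 0.5 × 0.679 × 192² = 12520 Pa.
CL = 2W/(ρv²S) = 2×1.3734×10^5/(0.679×192²×59.3) = 0.1851.
CD = 0.0258 + 0.0491 × 0.1851² = 0.02748.
L/D = CL/CD = 0.1851 / 0.02748 = 6.73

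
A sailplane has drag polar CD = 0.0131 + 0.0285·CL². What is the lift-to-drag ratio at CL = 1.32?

CD = 0.0131 + 0.0285 × 1.32² = 0.06276
L/D = CL/CD = 1.32 / 0.06276 = 21

L/D = 21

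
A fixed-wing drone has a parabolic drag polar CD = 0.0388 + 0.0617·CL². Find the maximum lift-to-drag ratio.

For CD = CD0 + K·CL², (L/D)max occurs at CL* = √(CD0/K) and equals 1/(2√(K·CD0)).
(L/D)max = 1/(2√(0.0617 × 0.0388)) = 1/(2 × 0.04893) = 10.2

(L/D)max = 10.2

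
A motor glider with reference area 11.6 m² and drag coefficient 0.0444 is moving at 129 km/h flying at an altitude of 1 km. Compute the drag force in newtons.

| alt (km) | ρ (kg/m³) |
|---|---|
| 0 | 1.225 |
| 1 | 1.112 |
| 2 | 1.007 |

D = 368 N

At 1 km, from the table: ρ = 1.112 kg/m³.
Convert speed: v = 129 km/h ÷ 3.6 = 35.83 m/s.
D = ½ρv²S·CD = ½ × 1.112 × 35.83² × 11.6 × 0.0444 = 368 N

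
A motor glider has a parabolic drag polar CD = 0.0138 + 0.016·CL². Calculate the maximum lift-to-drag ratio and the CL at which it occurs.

For CD = CD0 + K·CL², (L/D)max occurs at CL* = √(CD0/K) and equals 1/(2√(K·CD0)).
(L/D)max = 1/(2√(0.016 × 0.0138)) = 1/(2 × 0.01486) = 33.6
CL* = √(0.0138/0.016) = 0.929

(L/D)max = 33.6, at CL = 0.929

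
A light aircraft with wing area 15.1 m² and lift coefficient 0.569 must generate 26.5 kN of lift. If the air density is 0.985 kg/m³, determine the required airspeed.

v = 79.1 m/s

L = ½ρv²S·CL ⇒ v = √(2L/(ρ·S·CL))
v = √(2 × 26500 / (0.985 × 15.1 × 0.569)) = √6263 = 79.1 m/s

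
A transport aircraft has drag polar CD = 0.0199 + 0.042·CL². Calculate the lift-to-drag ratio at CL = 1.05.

CD = 0.0199 + 0.042 × 1.05² = 0.06621
L/D = CL/CD = 1.05 / 0.06621 = 15.9

L/D = 15.9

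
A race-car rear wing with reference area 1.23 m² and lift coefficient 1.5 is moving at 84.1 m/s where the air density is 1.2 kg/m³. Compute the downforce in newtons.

L = 7830 N

Dynamic pressure q = ½ρv² = ½ × 1.2 × 84.1² = 4244 Pa.
L = q·S·CL = 4244 × 1.23 × 1.5 = 7830 N ≈ 7.83 kN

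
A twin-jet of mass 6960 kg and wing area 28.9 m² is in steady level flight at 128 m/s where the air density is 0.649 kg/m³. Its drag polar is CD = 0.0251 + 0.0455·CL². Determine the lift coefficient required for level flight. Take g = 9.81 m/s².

Level flight ⇒ L = W = m·g = 6960 × 9.81 = 68278 N.
Dynamic pressure q = 0.5 × 0.649 × 128² = 5317 Pa.
CL = W/(q·S) = 68278 / (5317 × 28.9) = 0.4444.

CL = 0.444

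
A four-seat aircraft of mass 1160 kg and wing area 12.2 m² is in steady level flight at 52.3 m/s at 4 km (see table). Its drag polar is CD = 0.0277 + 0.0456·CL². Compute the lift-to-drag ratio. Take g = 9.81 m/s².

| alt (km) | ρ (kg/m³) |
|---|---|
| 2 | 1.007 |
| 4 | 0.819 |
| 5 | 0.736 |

L/D = 14

At 4 km, from the table: ρ = 0.819 kg/m³.
In steady level flight, lift balances weight: W = mg = 1160 × 9.81 = 11380 N.
Dynamic pressure q = 0.5 × 0.819 × 52.3² = 1120 Pa.
CL = W/(q·S) = 11380 / (1120 × 12.2) = 0.8327.
CD = 0.0277 + 0.0456 × 0.8327² = 0.05932.
L/D = CL/CD = 0.8327 / 0.05932 = 14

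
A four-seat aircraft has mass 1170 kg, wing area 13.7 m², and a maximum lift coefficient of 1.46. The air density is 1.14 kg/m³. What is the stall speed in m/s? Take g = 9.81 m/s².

V_stall = 31.7 m/s

Stall occurs when L = W at CL,max. W = mg = 1170 × 9.81 = 11480 N.
From L = ½ρV²S·CL,max = W: V_stall = √(2W/(ρSCL,max)) = √(2·11480/(1.14·13.7·1.46))
V_stall = √1007 = 31.7 m/s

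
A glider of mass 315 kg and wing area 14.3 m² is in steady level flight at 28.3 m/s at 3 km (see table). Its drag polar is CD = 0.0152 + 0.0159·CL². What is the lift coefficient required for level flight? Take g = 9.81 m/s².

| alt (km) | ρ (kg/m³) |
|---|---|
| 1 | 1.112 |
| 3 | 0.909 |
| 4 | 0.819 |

CL = 0.594

At 3 km, from the table: ρ = 0.909 kg/m³.
Weight W = mg = 315 × 9.81 = 3090.2 N; in level flight L = W.
q = ½ρv² = ½ × 0.909 × 28.3² = 364 Pa.
CL = 2W/(ρv²S) = 2×3090.2/(0.909×28.3²×14.3) = 0.5937.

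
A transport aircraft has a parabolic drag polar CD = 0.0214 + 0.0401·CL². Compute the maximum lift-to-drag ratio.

For CD = CD0 + K·CL², (L/D)max occurs at CL* = √(CD0/K) and equals 1/(2√(K·CD0)).
(L/D)max = 1/(2√(0.0401 × 0.0214)) = 1/(2 × 0.02929) = 17.1

(L/D)max = 17.1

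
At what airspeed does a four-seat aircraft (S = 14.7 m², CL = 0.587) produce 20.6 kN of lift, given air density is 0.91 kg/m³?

v = 72.4 m/s

L = ½ρv²S·CL ⇒ v = √(2L/(ρ·S·CL))
v = √(2 × 20600 / (0.91 × 14.7 × 0.587)) = √5247 = 72.4 m/s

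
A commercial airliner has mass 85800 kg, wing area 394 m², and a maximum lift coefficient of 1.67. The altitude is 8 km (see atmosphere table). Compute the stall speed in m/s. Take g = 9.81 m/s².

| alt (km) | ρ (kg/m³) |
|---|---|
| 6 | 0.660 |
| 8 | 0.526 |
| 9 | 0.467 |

At 8 km, from the table: ρ = 0.526 kg/m³.
Weight W = mg = 85800 × 9.81 = 8.417×10^5 N.
V_stall = √(2W/(ρ·S·CL,max)) = √(2 × 8.417×10^5 / (0.526 × 394 × 1.67))
V_stall = √4864 = 69.7 m/s

V_stall = 69.7 m/s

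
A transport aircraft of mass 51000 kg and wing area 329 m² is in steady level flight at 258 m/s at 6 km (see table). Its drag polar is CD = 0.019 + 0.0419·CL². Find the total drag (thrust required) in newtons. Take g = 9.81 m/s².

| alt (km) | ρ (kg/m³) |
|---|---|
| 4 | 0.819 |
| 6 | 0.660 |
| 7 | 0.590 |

D = 1.39×10^5 N

At 6 km, from the table: ρ = 0.660 kg/m³.
Weight W = mg = 51000 × 9.81 = 5.0031×10^5 N; in level flight L = W.
Dynamic pressure q = 0.5 × 0.66 × 258² = 21970 Pa.
Required CL = L/(qS) = 5.0031×10^5/(21970·329) = 0.06923.
CD = 0.019 + 0.0419 × 0.06923² = 0.0192.
D = q·S·CD = 21970 × 329 × 0.0192 = 1.388×10^5 N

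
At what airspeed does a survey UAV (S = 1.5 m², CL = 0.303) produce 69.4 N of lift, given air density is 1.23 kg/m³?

L = ½ρv²S·CL ⇒ v = √(2L/(ρ·S·CL))
v = √(2 × 69.4 / (1.23 × 1.5 × 0.303)) = √248.3 = 15.8 m/s

v = 15.8 m/s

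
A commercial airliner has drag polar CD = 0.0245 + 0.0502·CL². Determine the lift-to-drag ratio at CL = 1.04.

CD = 0.0245 + 0.0502 × 1.04² = 0.0788
L/D = CL/CD = 1.04 / 0.0788 = 13.2

L/D = 13.2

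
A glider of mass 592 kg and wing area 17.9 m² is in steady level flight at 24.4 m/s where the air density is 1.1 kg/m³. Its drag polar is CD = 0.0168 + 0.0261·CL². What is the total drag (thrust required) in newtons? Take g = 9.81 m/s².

In steady level flight, lift balances weight: W = mg = 592 × 9.81 = 5807.5 N.
Dynamic pressure q = 0.5 × 1.1 × 24.4² = 327.4 Pa.
Required CL = L/(qS) = 5807.5/(327.4·17.9) = 0.9908.
CD = 0.0168 + 0.0261 × 0.9908² = 0.04242.
D = q·S·CD = 327.4 × 17.9 × 0.04242 = 248.7 N

D = 249 N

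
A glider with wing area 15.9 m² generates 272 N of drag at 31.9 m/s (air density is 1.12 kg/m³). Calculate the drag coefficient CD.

CD = 0.03

From D = ½ρv²S·CD, rearranging gives CD = 2D/(ρv²S).
CD = 2 × 272 / (1.12 × 31.9² × 15.9) = 0.03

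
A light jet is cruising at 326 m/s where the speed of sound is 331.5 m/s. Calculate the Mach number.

M = 0.983

M = v/a = 326 / 331.5 = 0.983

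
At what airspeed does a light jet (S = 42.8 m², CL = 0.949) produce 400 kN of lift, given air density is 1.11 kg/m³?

v = 133 m/s

L = ½ρv²S·CL ⇒ v = √(2L/(ρ·S·CL))
v = √(2 × 4×10^5 / (1.11 × 42.8 × 0.949)) = √17740 = 133 m/s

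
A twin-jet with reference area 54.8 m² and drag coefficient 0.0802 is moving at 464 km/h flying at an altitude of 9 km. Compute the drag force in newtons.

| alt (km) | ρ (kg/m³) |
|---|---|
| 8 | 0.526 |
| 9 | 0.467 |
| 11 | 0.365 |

D = 17000 N

At 9 km, from the table: ρ = 0.467 kg/m³.
Convert speed: v = 464 km/h ÷ 3.6 = 128.9 m/s.
Dynamic pressure q = ½ρv² = ½ × 0.467 × 128.9² = 3879 Pa.
D = q·S·CD = 3879 × 54.8 × 0.0802 = 17000 N ≈ 17 kN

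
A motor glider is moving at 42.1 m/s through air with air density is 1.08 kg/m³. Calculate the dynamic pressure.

q = 957 Pa

q = ½ρv² = ½ × 1.08 × 42.1² = 957 Pa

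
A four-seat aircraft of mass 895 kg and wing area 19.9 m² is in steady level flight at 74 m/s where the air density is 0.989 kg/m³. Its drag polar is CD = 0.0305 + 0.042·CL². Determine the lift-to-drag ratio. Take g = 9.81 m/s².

In steady level flight, lift balances weight: W = mg = 895 × 9.81 = 8780 N.
Dynamic pressure q = 0.5 × 0.989 × 74² = 2708 Pa.
CL = 2W/(ρv²S) = 2×8780/(0.989×74²×19.9) = 0.1629.
CD = 0.0305 + 0.042 × 0.1629² = 0.03161.
L/D = CL/CD = 0.1629 / 0.03161 = 5.15

L/D = 5.15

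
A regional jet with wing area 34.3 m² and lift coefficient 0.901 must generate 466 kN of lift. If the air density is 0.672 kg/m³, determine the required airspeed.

v = 212 m/s

L = ½ρv²S·CL ⇒ v = √(2L/(ρ·S·CL))
v = √(2 × 4.66×10^5 / (0.672 × 34.3 × 0.901)) = √44880 = 212 m/s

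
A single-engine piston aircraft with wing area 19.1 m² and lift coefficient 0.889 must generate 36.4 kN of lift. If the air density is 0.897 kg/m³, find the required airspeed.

v = 69.1 m/s

L = ½ρv²S·CL ⇒ v = √(2L/(ρ·S·CL))
v = √(2 × 36400 / (0.897 × 19.1 × 0.889)) = √4780 = 69.1 m/s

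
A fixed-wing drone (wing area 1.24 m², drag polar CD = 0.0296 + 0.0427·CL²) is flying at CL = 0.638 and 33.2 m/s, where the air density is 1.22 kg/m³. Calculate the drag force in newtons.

CD = 0.0296 + 0.0427 × 0.638² = 0.04698
D = ½ρv²S·CD = ½ × 1.22 × 33.2² × 1.24 × 0.04698 = 39.2 N

D = 39.2 N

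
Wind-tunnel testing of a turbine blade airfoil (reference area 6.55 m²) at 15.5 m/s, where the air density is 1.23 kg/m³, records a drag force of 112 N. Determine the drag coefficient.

From D = ½ρv²S·CD, rearranging gives CD = 2D/(ρv²S).
CD = 2 × 112 / (1.23 × 15.5² × 6.55) = 0.116

CD = 0.116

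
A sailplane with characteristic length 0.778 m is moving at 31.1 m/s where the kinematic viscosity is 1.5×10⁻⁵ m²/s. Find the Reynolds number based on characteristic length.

Re = 1.61×10^6

Re = v·c/ν = 31.1 × 0.778 / (1.5×10⁻⁵) = 1.61×10^6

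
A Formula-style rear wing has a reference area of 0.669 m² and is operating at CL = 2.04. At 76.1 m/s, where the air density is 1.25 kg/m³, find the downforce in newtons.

Dynamic pressure q = ½ρv² = ½ × 1.25 × 76.1² = 3620 Pa.
L = q·S·CL = 3620 × 0.669 × 2.04 = 4940 N

L = 4940 N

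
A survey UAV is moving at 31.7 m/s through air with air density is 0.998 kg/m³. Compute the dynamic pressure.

q = ½ρv² = ½ × 0.998 × 31.7² = 501 Pa

q = 501 Pa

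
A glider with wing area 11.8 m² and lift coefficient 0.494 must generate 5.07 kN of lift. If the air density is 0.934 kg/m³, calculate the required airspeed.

v = 43.2 m/s

L = ½ρv²S·CL ⇒ v = √(2L/(ρ·S·CL))
v = √(2 × 5070 / (0.934 × 11.8 × 0.494)) = √1862 = 43.2 m/s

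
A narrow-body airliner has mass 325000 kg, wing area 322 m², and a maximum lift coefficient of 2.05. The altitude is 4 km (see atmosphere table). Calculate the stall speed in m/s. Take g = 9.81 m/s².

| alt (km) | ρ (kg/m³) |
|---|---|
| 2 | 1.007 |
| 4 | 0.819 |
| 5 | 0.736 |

V_stall = 109 m/s

At 4 km, from the table: ρ = 0.819 kg/m³.
Stall occurs when L = W at CL,max. W = mg = 325000 × 9.81 = 3.188×10^6 N.
V_stall = √(2W/(ρ·S·CL,max)) = √(2 × 3.188×10^6 / (0.819 × 322 × 2.05))
V_stall = √11790 = 109 m/s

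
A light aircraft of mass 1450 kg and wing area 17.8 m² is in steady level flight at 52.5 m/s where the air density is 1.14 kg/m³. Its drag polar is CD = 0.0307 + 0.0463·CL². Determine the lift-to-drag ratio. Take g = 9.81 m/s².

In steady level flight, lift balances weight: W = mg = 1450 × 9.81 = 14224 N.
q = ½ρv² = ½ × 1.14 × 52.5² = 1571 Pa.
CL = 2W/(ρv²S) = 2×14224/(1.14×52.5²×17.8) = 0.5087.
CD = 0.0307 + 0.0463 × 0.5087² = 0.04268.
L/D = CL/CD = 0.5087 / 0.04268 = 11.9

L/D = 11.9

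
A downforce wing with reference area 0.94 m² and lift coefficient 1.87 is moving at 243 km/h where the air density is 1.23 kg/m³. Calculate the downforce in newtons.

Convert speed: v = 243 km/h ÷ 3.6 = 67.5 m/s.
Dynamic pressure q = ½ρv² = ½ × 1.23 × 67.5² = 2802 Pa.
L = q·S·CL = 2802 × 0.94 × 1.87 = 4930 N

L = 4930 N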